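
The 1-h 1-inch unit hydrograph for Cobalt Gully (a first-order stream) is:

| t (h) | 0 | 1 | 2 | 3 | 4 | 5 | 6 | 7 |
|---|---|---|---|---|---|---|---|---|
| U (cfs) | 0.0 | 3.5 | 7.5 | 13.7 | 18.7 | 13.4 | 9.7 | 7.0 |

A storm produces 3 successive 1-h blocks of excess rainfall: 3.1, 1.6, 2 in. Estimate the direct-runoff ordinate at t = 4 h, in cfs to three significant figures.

By discrete convolution, Q_j = Σ (P_i / 1 in) · U_{j−i}.
At t = 4 h (j=4): Q = (3.1/1)·18.7 + (1.6/1)·13.7 + (2/1)·7.5 = 94.9 cfs.

Q ≈ 94.9 cfs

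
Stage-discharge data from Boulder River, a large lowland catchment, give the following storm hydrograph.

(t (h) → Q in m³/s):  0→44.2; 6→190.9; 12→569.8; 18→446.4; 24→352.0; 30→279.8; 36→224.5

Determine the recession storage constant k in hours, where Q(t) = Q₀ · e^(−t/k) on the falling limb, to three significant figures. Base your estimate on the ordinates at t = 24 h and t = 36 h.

k ≈ 26.7 h

On the falling limb, Q drops from 352.0 to 224.5 m³/s between t = 24 h and t = 36 h (Δt = 12 h).
k = −Δt / ln(Q₂/Q₁) = −12 / ln(224.5/352.0) = 26.7 h.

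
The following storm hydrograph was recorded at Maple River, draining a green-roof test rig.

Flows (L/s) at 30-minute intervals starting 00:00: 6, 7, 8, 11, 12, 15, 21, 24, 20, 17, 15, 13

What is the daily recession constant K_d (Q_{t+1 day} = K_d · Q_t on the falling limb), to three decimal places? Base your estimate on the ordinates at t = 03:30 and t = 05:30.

Between t = 03:30 and t = 05:30 the flow falls from 24 to 13 L/s over 4×0.5 h = 2 h.
Per-interval ratio K = (13/24)^(1/4) = 0.8579; K_d = K^(24/0.5) = 0.001.

K_d ≈ 0.001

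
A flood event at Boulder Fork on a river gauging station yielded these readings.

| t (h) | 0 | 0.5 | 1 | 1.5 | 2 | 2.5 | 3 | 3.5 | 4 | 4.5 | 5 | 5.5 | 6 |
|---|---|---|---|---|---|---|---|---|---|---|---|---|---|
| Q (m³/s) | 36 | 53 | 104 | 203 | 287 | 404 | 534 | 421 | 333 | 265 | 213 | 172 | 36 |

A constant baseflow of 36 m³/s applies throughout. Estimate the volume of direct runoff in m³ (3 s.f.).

Direct-runoff ordinates (Q − Q_b): 0.0, 17.0, 68.0, 167.0, 251.0, 368.0, 498.0, 385.0, 297.0, 229.0, 177.0, 136.0, 0.0 m³/s.
ΣQ_DR = 2593 m³/s.
With Δt = 0.5 h = 1800 s, V = ΣQ_DR · Δt = 2593 × 1800 = 4.67 × 10^6 m³.

V ≈ 4.67 × 10^6 m³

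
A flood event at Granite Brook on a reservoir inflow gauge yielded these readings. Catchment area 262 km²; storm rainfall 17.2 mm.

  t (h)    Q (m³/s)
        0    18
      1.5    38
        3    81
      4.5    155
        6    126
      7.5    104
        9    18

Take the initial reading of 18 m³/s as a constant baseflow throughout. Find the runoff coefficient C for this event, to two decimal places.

C ≈ 0.50

ΣQ_DR = 414.0 m³/s; V = ΣQ_DR·Δt = 2.236 × 10^6 m³.
Runoff depth d = V / A = 8.533 mm.
C = d / P = 8.533 / 17.2 = 0.50.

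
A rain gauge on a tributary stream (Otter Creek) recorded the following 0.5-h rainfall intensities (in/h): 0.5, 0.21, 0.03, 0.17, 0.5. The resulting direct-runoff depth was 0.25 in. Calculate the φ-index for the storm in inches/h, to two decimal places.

φ ≈ 0.25 in/h

Only the 2 blocks with intensity above φ contribute runoff: 0.5, 0.5 in/h.
Σ(I−φ)·Δt = d  ⇒  (0.5+0.5 − 2φ)·0.5 = 0.25
φ = (1.000 − 0.25/0.5) / 2 = 0.25 in/h.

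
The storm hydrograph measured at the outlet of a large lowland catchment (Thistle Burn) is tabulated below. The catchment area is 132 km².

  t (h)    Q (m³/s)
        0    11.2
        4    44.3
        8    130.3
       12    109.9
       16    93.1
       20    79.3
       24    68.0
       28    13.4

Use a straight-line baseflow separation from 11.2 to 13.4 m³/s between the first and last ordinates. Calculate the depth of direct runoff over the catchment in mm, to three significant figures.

d ≈ 49.2 mm

Direct runoff: 0.00, 32.79, 118.47, 97.76, 80.64, 66.53, 54.91, 0.00 m³/s; ΣQ_DR = 451.1 m³/s.
V = ΣQ_DR · Δt = 451.1 × 14400 s = 6.496 × 10^6 m³.
Over A = 132 km², depth = V / A = 49.2 mm.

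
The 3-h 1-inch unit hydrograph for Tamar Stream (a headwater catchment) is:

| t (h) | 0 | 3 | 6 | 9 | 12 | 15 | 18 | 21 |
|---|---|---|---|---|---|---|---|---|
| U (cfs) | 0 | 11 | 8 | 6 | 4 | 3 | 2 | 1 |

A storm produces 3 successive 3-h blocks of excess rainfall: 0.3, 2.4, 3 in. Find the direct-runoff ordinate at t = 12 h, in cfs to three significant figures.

Q ≈ 39.6 cfs

By discrete convolution, Q_j = Σ (P_i / 1 in) · U_{j−i}.
At t = 12 h (j=4): Q = (0.3/1)·4 + (2.4/1)·6 + (3/1)·8 = 39.6 cfs.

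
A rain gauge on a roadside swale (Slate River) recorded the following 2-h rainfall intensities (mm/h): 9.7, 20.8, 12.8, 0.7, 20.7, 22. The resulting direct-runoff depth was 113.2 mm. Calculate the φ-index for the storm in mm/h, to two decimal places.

φ ≈ 5.88 mm/h

Only the 5 blocks with intensity above φ contribute runoff: 9.7, 20.8, 12.8, 20.7, 22 mm/h.
Σ(I−φ)·Δt = d  ⇒  (9.7+20.8+12.8+20.7+22 − 5φ)·2 = 113.2
φ = (86.00 − 113.2/2) / 5 = 5.88 mm/h.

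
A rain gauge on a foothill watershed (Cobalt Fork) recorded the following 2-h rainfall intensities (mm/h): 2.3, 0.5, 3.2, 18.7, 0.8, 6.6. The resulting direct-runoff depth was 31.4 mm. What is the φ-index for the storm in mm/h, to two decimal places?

Only the 2 blocks with intensity above φ contribute runoff: 18.7, 6.6 mm/h.
Σ(I−φ)·Δt = d  ⇒  (18.7+6.6 − 2φ)·2 = 31.4
φ = (25.30 − 31.4/2) / 2 = 4.80 mm/h.

φ ≈ 4.80 mm/h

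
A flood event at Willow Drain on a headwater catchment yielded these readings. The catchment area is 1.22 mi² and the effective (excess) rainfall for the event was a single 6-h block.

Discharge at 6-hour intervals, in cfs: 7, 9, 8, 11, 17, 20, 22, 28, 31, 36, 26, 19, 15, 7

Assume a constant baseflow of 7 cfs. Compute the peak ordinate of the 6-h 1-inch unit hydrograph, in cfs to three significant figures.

Direct runoff: 0.0, 2.0, 1.0, 4.0, 10.0, 13.0, 15.0, 21.0, 24.0, 29.0, 19.0, 12.0, 8.0, 0.0 cfs; ΣQ_DR = 158.0 cfs, peak = 29.0 cfs.
Runoff depth d = ΣQ_DR·Δt / A = 158.0 × 21600 / (1.22 mi²) = 1.204 in.
The 1-inch UH is the DRH scaled by (1 in)/d, so U_p = 29.0 × 1/1.204 = 24.1 cfs.

U_p ≈ 24.1 cfs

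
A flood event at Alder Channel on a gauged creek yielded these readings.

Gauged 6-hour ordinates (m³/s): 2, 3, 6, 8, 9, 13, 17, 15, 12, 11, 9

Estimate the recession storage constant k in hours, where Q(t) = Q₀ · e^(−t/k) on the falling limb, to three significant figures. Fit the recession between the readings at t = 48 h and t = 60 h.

On the falling limb, Q drops from 12 to 9 m³/s between t = 48 h and t = 60 h (Δt = 12 h).
k = −Δt / ln(Q₂/Q₁) = −12 / ln(9/12) = 41.7 h.

k ≈ 41.7 h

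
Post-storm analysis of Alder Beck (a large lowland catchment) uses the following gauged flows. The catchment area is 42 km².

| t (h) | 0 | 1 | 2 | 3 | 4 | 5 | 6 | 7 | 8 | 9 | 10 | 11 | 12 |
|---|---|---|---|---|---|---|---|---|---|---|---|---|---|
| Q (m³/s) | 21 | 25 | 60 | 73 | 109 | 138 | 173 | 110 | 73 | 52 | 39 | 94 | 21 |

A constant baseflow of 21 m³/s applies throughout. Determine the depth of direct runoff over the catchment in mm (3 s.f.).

d ≈ 61.3 mm

Direct runoff: 0.0, 4.0, 39.0, 52.0, 88.0, 117.0, 152.0, 89.0, 52.0, 31.0, 18.0, 73.0, 0.0 m³/s; ΣQ_DR = 715.0 m³/s.
V = ΣQ_DR · Δt = 715.0 × 3600 s = 2.574 × 10^6 m³.
Over A = 42 km², depth = V / A = 61.3 mm.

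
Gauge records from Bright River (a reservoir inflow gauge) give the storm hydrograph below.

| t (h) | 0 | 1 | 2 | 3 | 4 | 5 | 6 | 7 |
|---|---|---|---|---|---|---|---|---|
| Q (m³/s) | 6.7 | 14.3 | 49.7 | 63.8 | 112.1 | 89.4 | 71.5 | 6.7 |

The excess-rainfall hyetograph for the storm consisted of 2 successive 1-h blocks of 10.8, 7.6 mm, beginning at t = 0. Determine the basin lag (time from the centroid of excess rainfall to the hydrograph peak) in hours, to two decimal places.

t_L ≈ 3.09 h

Centroid of excess rainfall: t_c = Σ P_i·t̄_i / ΣP_i = 0.9130 h (block centres at 0.5, 1.5 h).
Hydrograph peak occurs at t = 4 h, so basin lag t_L = 4 − 0.9130 = 3.09 h.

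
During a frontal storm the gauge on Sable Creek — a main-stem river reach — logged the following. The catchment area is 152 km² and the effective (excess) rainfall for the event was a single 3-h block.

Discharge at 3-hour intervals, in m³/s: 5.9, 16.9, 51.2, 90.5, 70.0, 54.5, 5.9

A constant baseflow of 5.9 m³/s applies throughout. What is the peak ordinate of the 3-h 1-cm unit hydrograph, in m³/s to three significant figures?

U_p ≈ 47.0 m³/s

Direct runoff: 0.0, 11.0, 45.3, 84.6, 64.1, 48.6, 0.0 m³/s; ΣQ_DR = 253.6 m³/s, peak = 84.6 m³/s.
Runoff depth d = ΣQ_DR·Δt / A = 253.6 × 10800 / (152 km²) = 18.02 mm.
The 1-cm UH is the DRH scaled by (10 mm)/d, so U_p = 84.6 × 10/18.02 = 47.0 m³/s.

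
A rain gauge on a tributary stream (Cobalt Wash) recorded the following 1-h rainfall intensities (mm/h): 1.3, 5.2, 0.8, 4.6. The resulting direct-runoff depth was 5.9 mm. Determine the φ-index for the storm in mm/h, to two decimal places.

Only the 2 blocks with intensity above φ contribute runoff: 5.2, 4.6 mm/h.
Σ(I−φ)·Δt = d  ⇒  (5.2+4.6 − 2φ)·1 = 5.9
φ = (9.800 − 5.9/1) / 2 = 1.95 mm/h.

φ ≈ 1.95 mm/h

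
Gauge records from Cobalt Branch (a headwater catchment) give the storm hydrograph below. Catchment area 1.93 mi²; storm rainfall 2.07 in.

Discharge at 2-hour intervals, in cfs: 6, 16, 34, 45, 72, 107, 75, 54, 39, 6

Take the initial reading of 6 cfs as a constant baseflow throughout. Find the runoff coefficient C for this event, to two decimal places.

C ≈ 0.31

ΣQ_DR = 394.0 cfs; V = ΣQ_DR·Δt = 2.837 × 10^6 ft³.
Runoff depth d = V / A = 0.6327 in.
C = d / P = 0.6327 / 2.07 = 0.31.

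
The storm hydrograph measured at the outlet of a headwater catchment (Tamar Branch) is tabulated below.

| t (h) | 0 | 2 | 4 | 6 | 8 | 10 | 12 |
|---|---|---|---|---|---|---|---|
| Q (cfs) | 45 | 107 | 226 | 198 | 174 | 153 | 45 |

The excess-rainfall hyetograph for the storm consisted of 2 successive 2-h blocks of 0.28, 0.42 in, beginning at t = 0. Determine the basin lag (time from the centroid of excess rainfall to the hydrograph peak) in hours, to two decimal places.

Centroid of excess rainfall: t_c = Σ P_i·t̄_i / ΣP_i = 2.2000 h (block centres at 1, 3 h).
Hydrograph peak occurs at t = 4 h, so basin lag t_L = 4 − 2.2000 = 1.80 h.

t_L ≈ 1.80 h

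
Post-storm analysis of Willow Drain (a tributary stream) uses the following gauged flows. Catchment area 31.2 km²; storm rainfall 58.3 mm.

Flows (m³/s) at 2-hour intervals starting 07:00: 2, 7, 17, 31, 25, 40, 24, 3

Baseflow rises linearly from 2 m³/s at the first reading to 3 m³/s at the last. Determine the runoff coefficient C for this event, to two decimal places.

C ≈ 0.51

ΣQ_DR = 129.0 m³/s; V = ΣQ_DR·Δt = 9.288 × 10^5 m³.
Runoff depth d = V / A = 29.77 mm.
C = d / P = 29.77 / 58.3 = 0.51.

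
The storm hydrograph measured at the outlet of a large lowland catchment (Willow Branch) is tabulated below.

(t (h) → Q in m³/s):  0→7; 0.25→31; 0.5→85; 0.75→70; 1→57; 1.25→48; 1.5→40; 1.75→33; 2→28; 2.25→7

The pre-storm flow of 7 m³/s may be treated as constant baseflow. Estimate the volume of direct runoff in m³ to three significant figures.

V ≈ 3.02 × 10^5 m³

Direct-runoff ordinates (Q − Q_b): 0.0, 24.0, 78.0, 63.0, 50.0, 41.0, 33.0, 26.0, 21.0, 0.0 m³/s.
ΣQ_DR = 336.0 m³/s.
With Δt = 0.25 h = 900 s, V = ΣQ_DR · Δt = 336.0 × 900 = 3.02 × 10^5 m³.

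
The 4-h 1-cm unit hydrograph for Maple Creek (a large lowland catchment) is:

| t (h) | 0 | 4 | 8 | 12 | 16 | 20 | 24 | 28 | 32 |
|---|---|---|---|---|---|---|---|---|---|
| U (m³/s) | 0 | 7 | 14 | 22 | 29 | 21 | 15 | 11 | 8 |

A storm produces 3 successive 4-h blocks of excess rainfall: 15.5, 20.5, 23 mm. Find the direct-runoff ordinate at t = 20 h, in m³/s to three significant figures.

Q ≈ 143 m³/s

By discrete convolution, Q_j = Σ (P_i / 10 mm) · U_{j−i}.
At t = 20 h (j=5): Q = (15.5/10)·21 + (20.5/10)·29 + (23/10)·22 = 143 m³/s.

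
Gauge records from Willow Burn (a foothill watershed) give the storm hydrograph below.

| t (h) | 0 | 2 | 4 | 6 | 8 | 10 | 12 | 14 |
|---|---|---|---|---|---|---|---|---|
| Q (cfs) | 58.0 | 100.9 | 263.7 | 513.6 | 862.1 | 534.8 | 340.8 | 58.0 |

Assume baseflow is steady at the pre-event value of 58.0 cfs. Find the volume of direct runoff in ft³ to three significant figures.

Direct-runoff ordinates (Q − Q_b): 0.0, 42.9, 205.7, 455.6, 804.1, 476.8, 282.8, 0.0 cfs.
ΣQ_DR = 2268 cfs.
With Δt = 2 h = 7200 s, V = ΣQ_DR · Δt = 2268 × 7200 = 1.63 × 10^7 ft³.

V ≈ 1.63 × 10^7 ft³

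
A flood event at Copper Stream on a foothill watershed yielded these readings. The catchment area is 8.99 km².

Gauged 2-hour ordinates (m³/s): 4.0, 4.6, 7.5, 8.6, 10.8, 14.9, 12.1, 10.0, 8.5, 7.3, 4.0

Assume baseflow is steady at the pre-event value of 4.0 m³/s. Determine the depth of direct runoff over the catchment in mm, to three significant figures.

Direct runoff: 0.0, 0.6, 3.5, 4.6, 6.8, 10.9, 8.1, 6.0, 4.5, 3.3, 0.0 m³/s; ΣQ_DR = 48.30 m³/s.
V = ΣQ_DR · Δt = 48.30 × 7200 s = 3.478 × 10^5 m³.
Over A = 8.99 km², depth = V / A = 38.7 mm.

d ≈ 38.7 mm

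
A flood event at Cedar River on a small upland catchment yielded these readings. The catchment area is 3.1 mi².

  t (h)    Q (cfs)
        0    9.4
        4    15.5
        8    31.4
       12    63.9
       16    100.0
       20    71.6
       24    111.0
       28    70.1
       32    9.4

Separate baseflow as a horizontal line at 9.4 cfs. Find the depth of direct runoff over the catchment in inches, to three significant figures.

d ≈ 0.795 in

Direct runoff: 0.0, 6.1, 22.0, 54.5, 90.6, 62.2, 101.6, 60.7, 0.0 cfs; ΣQ_DR = 397.7 cfs.
V = ΣQ_DR · Δt = 397.7 × 14400 s = 5.727 × 10^6 ft³.
Over A = 3.1 mi², depth = V / A = 0.795 in.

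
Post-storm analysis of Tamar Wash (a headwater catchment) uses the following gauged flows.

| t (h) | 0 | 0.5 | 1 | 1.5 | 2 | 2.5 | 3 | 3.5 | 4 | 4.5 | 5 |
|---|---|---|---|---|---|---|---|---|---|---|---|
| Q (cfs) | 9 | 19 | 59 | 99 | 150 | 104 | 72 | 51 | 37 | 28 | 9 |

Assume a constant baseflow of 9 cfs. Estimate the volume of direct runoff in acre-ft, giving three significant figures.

V ≈ 22.2 acre-ft

Direct-runoff ordinates (Q − Q_b): 0.0, 10.0, 50.0, 90.0, 141.0, 95.0, 63.0, 42.0, 28.0, 19.0, 0.0 cfs.
ΣQ_DR = 538.0 cfs.
With Δt = 0.5 h = 1800 s, V = ΣQ_DR · Δt = 538.0 × 1800 = 9.68 × 10^5 ft³ = 22.2 acre-ft.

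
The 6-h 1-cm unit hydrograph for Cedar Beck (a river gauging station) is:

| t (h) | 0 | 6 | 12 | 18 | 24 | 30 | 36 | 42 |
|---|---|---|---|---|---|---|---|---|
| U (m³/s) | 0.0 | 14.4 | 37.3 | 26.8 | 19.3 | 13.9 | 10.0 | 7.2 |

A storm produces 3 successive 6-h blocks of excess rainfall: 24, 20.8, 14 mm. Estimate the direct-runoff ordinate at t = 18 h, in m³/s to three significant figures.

Q ≈ 162 m³/s

By discrete convolution, Q_j = Σ (P_i / 10 mm) · U_{j−i}.
At t = 18 h (j=3): Q = (24/10)·26.8 + (20.8/10)·37.3 + (14/10)·14.4 = 162 m³/s.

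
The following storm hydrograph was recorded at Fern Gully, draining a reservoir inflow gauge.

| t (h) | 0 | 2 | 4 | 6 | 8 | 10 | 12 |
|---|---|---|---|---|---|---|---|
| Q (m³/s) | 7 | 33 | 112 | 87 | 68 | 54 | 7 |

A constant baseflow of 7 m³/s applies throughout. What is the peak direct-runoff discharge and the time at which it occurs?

Subtracting baseflow gives direct-runoff ordinates: 0.0, 26.0, 105.0, 80.0, 61.0, 47.0, 0.0 m³/s.
The maximum is 105.0 m³/s, occurring at the reading for t = 4 h.

Q_p = 105.0 m³/s at t = 4 h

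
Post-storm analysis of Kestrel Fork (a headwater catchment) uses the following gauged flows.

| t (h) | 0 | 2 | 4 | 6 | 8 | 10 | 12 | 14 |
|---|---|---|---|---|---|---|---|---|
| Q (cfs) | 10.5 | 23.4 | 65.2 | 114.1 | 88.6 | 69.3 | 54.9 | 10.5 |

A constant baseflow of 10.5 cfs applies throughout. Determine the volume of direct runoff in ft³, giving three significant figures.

V ≈ 2.54 × 10^6 ft³

Direct-runoff ordinates (Q − Q_b): 0.0, 12.9, 54.7, 103.6, 78.1, 58.8, 44.4, 0.0 cfs.
ΣQ_DR = 352.5 cfs.
With Δt = 2 h = 7200 s, V = ΣQ_DR · Δt = 352.5 × 7200 = 2.54 × 10^6 ft³.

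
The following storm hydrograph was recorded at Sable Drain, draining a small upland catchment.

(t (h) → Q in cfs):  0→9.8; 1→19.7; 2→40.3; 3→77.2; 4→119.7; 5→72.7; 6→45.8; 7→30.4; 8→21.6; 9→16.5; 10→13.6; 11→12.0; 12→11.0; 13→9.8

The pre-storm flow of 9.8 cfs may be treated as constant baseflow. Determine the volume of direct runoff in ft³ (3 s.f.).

V ≈ 1.31 × 10^6 ft³

Direct-runoff ordinates (Q − Q_b): 0.0, 9.9, 30.5, 67.4, 109.9, 62.9, 36.0, 20.6, 11.8, 6.7, 3.8, 2.2, 1.2, 0.0 cfs.
ΣQ_DR = 362.9 cfs.
With Δt = 1 h = 3600 s, V = ΣQ_DR · Δt = 362.9 × 3600 = 1.31 × 10^6 ft³.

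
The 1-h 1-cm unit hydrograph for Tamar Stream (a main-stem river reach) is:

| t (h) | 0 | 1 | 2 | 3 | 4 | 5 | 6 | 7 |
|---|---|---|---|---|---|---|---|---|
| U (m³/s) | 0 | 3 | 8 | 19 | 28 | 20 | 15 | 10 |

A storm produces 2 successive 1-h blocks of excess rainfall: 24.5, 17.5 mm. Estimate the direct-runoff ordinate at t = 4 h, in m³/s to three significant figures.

Q ≈ 102 m³/s

By discrete convolution, Q_j = Σ (P_i / 10 mm) · U_{j−i}.
At t = 4 h (j=4): Q = (24.5/10)·28 + (17.5/10)·19 = 102 m³/s.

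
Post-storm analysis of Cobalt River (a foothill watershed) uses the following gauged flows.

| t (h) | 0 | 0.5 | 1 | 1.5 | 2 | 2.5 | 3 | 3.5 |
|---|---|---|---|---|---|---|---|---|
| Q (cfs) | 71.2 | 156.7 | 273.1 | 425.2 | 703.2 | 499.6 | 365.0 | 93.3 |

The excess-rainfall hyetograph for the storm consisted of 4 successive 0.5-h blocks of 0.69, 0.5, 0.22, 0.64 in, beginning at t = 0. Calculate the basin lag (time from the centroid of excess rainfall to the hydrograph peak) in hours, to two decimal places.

t_L ≈ 1.05 h

Centroid of excess rainfall: t_c = Σ P_i·t̄_i / ΣP_i = 0.9476 h (block centres at 0.25, 0.75, 1.25, 1.75 h).
Hydrograph peak occurs at t = 2 h, so basin lag t_L = 2 − 0.9476 = 1.05 h.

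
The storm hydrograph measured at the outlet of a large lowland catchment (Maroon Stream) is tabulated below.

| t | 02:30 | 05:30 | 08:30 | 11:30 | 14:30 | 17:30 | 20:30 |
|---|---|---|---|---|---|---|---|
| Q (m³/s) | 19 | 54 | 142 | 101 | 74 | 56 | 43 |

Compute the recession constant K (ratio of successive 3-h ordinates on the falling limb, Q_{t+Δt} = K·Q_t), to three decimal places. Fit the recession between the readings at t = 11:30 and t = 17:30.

K ≈ 0.745

Using the recession-limb readings at t = 11:30 and t = 17:30: Q falls from 101 to 56 m³/s over 2 intervals.
K = (Q₂/Q₁)^(1/2) = (56/101)^(1/2) = 0.745.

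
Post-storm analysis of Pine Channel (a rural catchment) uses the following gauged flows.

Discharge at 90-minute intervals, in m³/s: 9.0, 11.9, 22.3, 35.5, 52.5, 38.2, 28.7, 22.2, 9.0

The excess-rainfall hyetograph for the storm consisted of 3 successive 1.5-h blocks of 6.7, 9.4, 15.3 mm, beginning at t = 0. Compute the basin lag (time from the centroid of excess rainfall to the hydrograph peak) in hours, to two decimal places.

Centroid of excess rainfall: t_c = Σ P_i·t̄_i / ΣP_i = 2.6608 h (block centres at 0.75, 2.25, 3.75 h).
Hydrograph peak occurs at t = 6 h, so basin lag t_L = 6 − 2.6608 = 3.34 h.

t_L ≈ 3.34 h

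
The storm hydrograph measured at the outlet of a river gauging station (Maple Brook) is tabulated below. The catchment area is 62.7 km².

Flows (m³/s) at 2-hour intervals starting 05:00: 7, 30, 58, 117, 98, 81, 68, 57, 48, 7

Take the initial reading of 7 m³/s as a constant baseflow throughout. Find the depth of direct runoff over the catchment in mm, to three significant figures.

d ≈ 57.5 mm

Direct runoff: 0.0, 23.0, 51.0, 110.0, 91.0, 74.0, 61.0, 50.0, 41.0, 0.0 m³/s; ΣQ_DR = 501.0 m³/s.
V = ΣQ_DR · Δt = 501.0 × 7200 s = 3.607 × 10^6 m³.
Over A = 62.7 km², depth = V / A = 57.5 mm.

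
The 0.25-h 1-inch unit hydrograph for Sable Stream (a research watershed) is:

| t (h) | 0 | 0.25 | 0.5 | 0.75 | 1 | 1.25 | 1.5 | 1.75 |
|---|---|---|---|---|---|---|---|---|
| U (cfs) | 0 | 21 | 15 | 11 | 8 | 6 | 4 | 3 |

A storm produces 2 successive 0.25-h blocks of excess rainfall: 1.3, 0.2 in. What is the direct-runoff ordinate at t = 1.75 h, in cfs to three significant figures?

Q ≈ 4.70 cfs

By discrete convolution, Q_j = Σ (P_i / 1 in) · U_{j−i}.
At t = 1.75 h (j=7): Q = (1.3/1)·3 + (0.2/1)·4 = 4.70 cfs.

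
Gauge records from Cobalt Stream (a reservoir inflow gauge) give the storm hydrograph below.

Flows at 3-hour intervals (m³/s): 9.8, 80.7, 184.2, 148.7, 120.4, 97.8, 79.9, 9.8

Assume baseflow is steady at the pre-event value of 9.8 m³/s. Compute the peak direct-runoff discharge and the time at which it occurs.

Q_p = 174.4 m³/s at t = 6 h

Subtracting baseflow gives direct-runoff ordinates: 0.0, 70.9, 174.4, 138.9, 110.6, 88.0, 70.1, 0.0 m³/s.
The maximum is 174.4 m³/s, occurring at the reading for t = 6 h.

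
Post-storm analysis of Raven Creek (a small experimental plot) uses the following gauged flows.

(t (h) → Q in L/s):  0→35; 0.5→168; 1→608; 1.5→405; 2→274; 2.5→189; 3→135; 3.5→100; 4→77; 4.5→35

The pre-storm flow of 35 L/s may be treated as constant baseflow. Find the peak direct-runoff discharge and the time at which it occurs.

Q_p = 573.0 L/s at t = 1 h

Subtracting baseflow gives direct-runoff ordinates: 0.0, 133.0, 573.0, 370.0, 239.0, 154.0, 100.0, 65.0, 42.0, 0.0 L/s.
The maximum is 573.0 L/s, occurring at the reading for t = 1 h.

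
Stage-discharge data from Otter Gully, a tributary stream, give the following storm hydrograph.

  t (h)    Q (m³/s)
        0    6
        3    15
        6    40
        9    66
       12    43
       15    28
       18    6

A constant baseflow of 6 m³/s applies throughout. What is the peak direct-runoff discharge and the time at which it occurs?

Q_p = 60.0 m³/s at t = 9 h

Subtracting baseflow gives direct-runoff ordinates: 0.0, 9.0, 34.0, 60.0, 37.0, 22.0, 0.0 m³/s.
The maximum is 60.0 m³/s, occurring at the reading for t = 9 h.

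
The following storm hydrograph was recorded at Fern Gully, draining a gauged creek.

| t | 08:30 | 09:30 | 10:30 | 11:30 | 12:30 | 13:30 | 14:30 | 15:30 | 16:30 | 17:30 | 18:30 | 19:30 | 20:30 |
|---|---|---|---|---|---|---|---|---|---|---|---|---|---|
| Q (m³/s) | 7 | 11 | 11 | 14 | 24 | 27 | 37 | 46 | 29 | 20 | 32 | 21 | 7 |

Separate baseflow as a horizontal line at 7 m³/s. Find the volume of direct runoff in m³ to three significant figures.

Direct-runoff ordinates (Q − Q_b): 0.0, 4.0, 4.0, 7.0, 17.0, 20.0, 30.0, 39.0, 22.0, 13.0, 25.0, 14.0, 0.0 m³/s.
ΣQ_DR = 195.0 m³/s.
With Δt = 1 h = 3600 s, V = ΣQ_DR · Δt = 195.0 × 3600 = 7.02 × 10^5 m³.

V ≈ 7.02 × 10^5 m³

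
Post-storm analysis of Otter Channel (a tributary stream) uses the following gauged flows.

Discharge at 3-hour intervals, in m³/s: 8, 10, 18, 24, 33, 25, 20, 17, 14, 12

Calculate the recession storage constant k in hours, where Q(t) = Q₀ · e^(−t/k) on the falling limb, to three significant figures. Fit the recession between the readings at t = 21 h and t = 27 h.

On the falling limb, Q drops from 17 to 12 m³/s between t = 21 h and t = 27 h (Δt = 6 h).
k = −Δt / ln(Q₂/Q₁) = −6 / ln(12/17) = 17.2 h.

k ≈ 17.2 h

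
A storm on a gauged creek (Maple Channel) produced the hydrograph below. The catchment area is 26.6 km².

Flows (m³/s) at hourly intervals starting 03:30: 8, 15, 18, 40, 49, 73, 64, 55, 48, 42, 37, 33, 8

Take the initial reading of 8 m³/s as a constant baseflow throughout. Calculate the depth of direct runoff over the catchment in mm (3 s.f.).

Direct runoff: 0.0, 7.0, 10.0, 32.0, 41.0, 65.0, 56.0, 47.0, 40.0, 34.0, 29.0, 25.0, 0.0 m³/s; ΣQ_DR = 386.0 m³/s.
V = ΣQ_DR · Δt = 386.0 × 3600 s = 1.390 × 10^6 m³.
Over A = 26.6 km², depth = V / A = 52.2 mm.

d ≈ 52.2 mm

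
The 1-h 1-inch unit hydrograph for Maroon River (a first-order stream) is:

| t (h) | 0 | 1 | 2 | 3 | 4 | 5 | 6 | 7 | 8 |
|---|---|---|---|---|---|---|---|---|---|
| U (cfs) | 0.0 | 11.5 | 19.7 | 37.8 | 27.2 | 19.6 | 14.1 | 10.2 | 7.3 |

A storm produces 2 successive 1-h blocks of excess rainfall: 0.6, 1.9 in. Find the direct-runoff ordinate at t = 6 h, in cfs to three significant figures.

Q ≈ 45.7 cfs

By discrete convolution, Q_j = Σ (P_i / 1 in) · U_{j−i}.
At t = 6 h (j=6): Q = (0.6/1)·14.1 + (1.9/1)·19.6 = 45.7 cfs.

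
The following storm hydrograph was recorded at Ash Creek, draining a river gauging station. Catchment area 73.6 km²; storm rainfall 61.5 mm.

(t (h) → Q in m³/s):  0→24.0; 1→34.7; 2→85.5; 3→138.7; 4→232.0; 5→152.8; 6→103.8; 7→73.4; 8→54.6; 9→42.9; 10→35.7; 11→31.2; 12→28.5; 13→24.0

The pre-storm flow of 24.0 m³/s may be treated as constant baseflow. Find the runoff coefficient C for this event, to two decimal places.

ΣQ_DR = 725.8 m³/s; V = ΣQ_DR·Δt = 2.613 × 10^6 m³.
Runoff depth d = V / A = 35.50 mm.
C = d / P = 35.50 / 61.5 = 0.58.

C ≈ 0.58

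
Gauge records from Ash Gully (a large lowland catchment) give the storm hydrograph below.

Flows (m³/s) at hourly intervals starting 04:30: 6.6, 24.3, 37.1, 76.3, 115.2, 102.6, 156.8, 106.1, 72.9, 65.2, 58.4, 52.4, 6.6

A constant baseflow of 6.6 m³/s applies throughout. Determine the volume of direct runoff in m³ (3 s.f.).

V ≈ 2.86 × 10^6 m³

Direct-runoff ordinates (Q − Q_b): 0.0, 17.7, 30.5, 69.7, 108.6, 96.0, 150.2, 99.5, 66.3, 58.6, 51.8, 45.8, 0.0 m³/s.
ΣQ_DR = 794.7 m³/s.
With Δt = 1 h = 3600 s, V = ΣQ_DR · Δt = 794.7 × 3600 = 2.86 × 10^6 m³.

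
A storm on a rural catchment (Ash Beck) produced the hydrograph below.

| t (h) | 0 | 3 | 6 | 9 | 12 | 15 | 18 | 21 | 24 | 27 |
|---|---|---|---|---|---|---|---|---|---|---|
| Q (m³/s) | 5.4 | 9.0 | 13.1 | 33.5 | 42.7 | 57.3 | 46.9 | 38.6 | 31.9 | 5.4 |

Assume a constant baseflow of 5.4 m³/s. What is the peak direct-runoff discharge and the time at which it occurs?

Subtracting baseflow gives direct-runoff ordinates: 0.0, 3.6, 7.7, 28.1, 37.3, 51.9, 41.5, 33.2, 26.5, 0.0 m³/s.
The maximum is 51.9 m³/s, occurring at the reading for t = 15 h.

Q_p = 51.9 m³/s at t = 15 h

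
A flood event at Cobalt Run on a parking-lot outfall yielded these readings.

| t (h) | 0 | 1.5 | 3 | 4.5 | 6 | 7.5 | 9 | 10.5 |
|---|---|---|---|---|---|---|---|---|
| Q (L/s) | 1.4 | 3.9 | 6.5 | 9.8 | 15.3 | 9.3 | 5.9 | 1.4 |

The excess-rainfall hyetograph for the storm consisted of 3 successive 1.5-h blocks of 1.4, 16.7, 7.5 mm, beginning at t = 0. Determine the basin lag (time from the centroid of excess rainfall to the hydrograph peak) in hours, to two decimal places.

t_L ≈ 3.39 h

Centroid of excess rainfall: t_c = Σ P_i·t̄_i / ΣP_i = 2.6074 h (block centres at 0.75, 2.25, 3.75 h).
Hydrograph peak occurs at t = 6 h, so basin lag t_L = 6 − 2.6074 = 3.39 h.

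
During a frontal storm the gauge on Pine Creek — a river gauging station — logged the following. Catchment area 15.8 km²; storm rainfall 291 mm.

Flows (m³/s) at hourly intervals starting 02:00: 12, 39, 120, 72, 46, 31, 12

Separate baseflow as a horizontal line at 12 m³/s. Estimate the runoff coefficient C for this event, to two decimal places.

ΣQ_DR = 248.0 m³/s; V = ΣQ_DR·Δt = 8.928 × 10^5 m³.
Runoff depth d = V / A = 56.51 mm.
C = d / P = 56.51 / 291 = 0.19.

C ≈ 0.19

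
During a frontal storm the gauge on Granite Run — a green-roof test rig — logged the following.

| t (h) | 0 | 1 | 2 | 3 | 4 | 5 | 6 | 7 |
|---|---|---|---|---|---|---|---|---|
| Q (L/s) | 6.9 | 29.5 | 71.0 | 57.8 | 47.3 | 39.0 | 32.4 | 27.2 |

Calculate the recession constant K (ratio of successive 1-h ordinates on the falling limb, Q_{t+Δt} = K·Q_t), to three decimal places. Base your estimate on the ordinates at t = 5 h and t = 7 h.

K ≈ 0.835

Using the recession-limb readings at t = 5 h and t = 7 h: Q falls from 39.0 to 27.2 L/s over 2 intervals.
K = (Q₂/Q₁)^(1/2) = (27.2/39.0)^(1/2) = 0.835.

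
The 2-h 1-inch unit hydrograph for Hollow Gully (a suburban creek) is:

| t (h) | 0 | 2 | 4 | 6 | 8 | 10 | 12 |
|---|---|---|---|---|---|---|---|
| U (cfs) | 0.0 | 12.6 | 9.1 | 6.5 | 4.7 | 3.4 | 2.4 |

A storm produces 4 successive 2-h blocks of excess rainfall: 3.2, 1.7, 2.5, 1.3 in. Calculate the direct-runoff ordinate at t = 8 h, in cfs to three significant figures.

By discrete convolution, Q_j = Σ (P_i / 1 in) · U_{j−i}.
At t = 8 h (j=4): Q = (3.2/1)·4.7 + (1.7/1)·6.5 + (2.5/1)·9.1 + (1.3/1)·12.6 = 65.2 cfs.

Q ≈ 65.2 cfs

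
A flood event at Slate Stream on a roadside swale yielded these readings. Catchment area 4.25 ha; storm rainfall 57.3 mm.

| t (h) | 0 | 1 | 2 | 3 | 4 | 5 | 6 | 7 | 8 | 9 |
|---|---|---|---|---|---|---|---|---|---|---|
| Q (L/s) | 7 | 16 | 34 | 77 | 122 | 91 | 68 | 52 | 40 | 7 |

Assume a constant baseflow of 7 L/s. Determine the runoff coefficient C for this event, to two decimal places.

ΣQ_DR = 444.0 L/s; V = ΣQ_DR·Δt = 1.598 × 10^6 L.
Runoff depth d = V / A = 37.61 mm.
C = d / P = 37.61 / 57.3 = 0.66.

C ≈ 0.66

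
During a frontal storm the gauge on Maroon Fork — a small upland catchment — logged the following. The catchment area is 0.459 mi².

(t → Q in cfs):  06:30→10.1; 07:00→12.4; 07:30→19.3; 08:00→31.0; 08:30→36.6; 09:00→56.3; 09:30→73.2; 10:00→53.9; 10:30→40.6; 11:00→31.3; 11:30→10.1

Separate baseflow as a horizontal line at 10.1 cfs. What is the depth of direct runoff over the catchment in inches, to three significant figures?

d ≈ 0.445 in

Direct runoff: 0.0, 2.3, 9.2, 20.9, 26.5, 46.2, 63.1, 43.8, 30.5, 21.2, 0.0 cfs; ΣQ_DR = 263.7 cfs.
V = ΣQ_DR · Δt = 263.7 × 1800 s = 4.747 × 10^5 ft³.
Over A = 0.459 mi², depth = V / A = 0.445 in.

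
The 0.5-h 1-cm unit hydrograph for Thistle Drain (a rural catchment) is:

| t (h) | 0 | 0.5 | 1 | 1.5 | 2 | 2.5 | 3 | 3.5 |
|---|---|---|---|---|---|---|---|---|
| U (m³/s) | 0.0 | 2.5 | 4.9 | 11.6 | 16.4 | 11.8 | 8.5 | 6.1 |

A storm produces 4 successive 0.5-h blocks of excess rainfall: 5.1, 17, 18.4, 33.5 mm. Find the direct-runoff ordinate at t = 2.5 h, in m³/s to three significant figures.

By discrete convolution, Q_j = Σ (P_i / 10 mm) · U_{j−i}.
At t = 2.5 h (j=5): Q = (5.1/10)·11.8 + (17/10)·16.4 + (18.4/10)·11.6 + (33.5/10)·4.9 = 71.7 m³/s.

Q ≈ 71.7 m³/s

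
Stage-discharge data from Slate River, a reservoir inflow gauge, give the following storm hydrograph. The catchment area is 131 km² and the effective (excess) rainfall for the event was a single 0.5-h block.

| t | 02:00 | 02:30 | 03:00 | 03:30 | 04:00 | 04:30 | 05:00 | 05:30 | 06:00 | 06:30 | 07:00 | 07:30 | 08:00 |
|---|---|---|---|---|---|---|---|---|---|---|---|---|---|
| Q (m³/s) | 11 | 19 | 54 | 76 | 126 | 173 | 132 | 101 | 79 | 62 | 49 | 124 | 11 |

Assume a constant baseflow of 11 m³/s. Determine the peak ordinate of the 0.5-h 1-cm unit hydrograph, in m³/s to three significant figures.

U_p ≈ 135 m³/s

Direct runoff: 0.0, 8.0, 43.0, 65.0, 115.0, 162.0, 121.0, 90.0, 68.0, 51.0, 38.0, 113.0, 0.0 m³/s; ΣQ_DR = 874.0 m³/s, peak = 162.0 m³/s.
Runoff depth d = ΣQ_DR·Δt / A = 874.0 × 1800 / (131 km²) = 12.01 mm.
The 1-cm UH is the DRH scaled by (10 mm)/d, so U_p = 162.0 × 10/12.01 = 135 m³/s.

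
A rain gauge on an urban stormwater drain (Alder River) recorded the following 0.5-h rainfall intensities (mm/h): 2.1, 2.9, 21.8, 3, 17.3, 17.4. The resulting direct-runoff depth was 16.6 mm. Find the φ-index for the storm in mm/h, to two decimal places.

φ ≈ 7.77 mm/h

Only the 3 blocks with intensity above φ contribute runoff: 21.8, 17.3, 17.4 mm/h.
Σ(I−φ)·Δt = d  ⇒  (21.8+17.3+17.4 − 3φ)·0.5 = 16.6
φ = (56.50 − 16.6/0.5) / 3 = 7.77 mm/h.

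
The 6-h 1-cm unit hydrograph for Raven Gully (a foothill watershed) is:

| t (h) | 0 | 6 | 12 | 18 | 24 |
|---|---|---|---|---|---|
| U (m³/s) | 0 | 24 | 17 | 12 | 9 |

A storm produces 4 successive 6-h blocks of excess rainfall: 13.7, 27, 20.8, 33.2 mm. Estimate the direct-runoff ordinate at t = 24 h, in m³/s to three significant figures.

Q ≈ 160 m³/s

By discrete convolution, Q_j = Σ (P_i / 10 mm) · U_{j−i}.
At t = 24 h (j=4): Q = (13.7/10)·9 + (27/10)·12 + (20.8/10)·17 + (33.2/10)·24 = 160 m³/s.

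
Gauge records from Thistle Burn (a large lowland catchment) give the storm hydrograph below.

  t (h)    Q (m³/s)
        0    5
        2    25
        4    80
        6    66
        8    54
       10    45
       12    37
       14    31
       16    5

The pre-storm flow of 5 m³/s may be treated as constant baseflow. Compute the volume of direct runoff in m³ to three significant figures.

Direct-runoff ordinates (Q − Q_b): 0.0, 20.0, 75.0, 61.0, 49.0, 40.0, 32.0, 26.0, 0.0 m³/s.
ΣQ_DR = 303.0 m³/s.
With Δt = 2 h = 7200 s, V = ΣQ_DR · Δt = 303.0 × 7200 = 2.18 × 10^6 m³.

V ≈ 2.18 × 10^6 m³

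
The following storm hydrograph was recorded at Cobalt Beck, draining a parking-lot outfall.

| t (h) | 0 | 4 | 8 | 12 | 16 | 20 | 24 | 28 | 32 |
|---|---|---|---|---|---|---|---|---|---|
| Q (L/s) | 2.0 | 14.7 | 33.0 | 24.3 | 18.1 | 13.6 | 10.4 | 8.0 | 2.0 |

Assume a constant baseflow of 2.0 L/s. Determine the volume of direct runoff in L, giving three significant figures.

V ≈ 1.56 × 10^6 L

Direct-runoff ordinates (Q − Q_b): 0.0, 12.7, 31.0, 22.3, 16.1, 11.6, 8.4, 6.0, 0.0 L/s.
ΣQ_DR = 108.1 L/s.
With Δt = 4 h = 14400 s, V = ΣQ_DR · Δt = 108.1 × 14400 = 1.56 × 10^6 L.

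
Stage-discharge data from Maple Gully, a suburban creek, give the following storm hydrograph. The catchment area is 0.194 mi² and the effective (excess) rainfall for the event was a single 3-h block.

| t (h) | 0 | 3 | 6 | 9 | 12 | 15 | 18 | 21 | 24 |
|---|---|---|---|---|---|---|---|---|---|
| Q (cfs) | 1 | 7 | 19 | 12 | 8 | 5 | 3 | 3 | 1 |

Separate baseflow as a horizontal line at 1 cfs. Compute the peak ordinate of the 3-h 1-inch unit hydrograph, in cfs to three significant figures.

Direct runoff: 0.0, 6.0, 18.0, 11.0, 7.0, 4.0, 2.0, 2.0, 0.0 cfs; ΣQ_DR = 50.00 cfs, peak = 18.0 cfs.
Runoff depth d = ΣQ_DR·Δt / A = 50.00 × 10800 / (0.194 mi²) = 1.198 in.
The 1-inch UH is the DRH scaled by (1 in)/d, so U_p = 18.0 × 1/1.198 = 15.0 cfs.

U_p ≈ 15.0 cfs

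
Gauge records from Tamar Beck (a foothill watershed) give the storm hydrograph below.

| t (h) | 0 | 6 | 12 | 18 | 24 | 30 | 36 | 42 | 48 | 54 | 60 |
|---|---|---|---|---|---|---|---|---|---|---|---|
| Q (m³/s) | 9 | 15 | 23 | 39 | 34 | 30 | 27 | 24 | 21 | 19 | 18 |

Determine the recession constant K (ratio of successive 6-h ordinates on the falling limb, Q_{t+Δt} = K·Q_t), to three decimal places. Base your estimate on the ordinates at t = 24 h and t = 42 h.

Using the recession-limb readings at t = 24 h and t = 42 h: Q falls from 34 to 24 m³/s over 3 intervals.
K = (Q₂/Q₁)^(1/3) = (24/34)^(1/3) = 0.890.

K ≈ 0.890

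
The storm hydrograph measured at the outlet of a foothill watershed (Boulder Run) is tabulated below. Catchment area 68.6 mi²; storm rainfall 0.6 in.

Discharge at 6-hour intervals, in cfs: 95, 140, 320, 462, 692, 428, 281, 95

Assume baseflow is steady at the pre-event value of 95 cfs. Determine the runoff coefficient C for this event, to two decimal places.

ΣQ_DR = 1753 cfs; V = ΣQ_DR·Δt = 3.786 × 10^7 ft³.
Runoff depth d = V / A = 0.2376 in.
C = d / P = 0.2376 / 0.6 = 0.40.

C ≈ 0.40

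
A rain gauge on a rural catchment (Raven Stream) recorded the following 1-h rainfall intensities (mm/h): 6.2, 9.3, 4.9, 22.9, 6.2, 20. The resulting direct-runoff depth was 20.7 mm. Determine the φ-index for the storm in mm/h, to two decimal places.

φ ≈ 11.10 mm/h

Only the 2 blocks with intensity above φ contribute runoff: 22.9, 20 mm/h.
Σ(I−φ)·Δt = d  ⇒  (22.9+20 − 2φ)·1 = 20.7
φ = (42.90 − 20.7/1) / 2 = 11.10 mm/h.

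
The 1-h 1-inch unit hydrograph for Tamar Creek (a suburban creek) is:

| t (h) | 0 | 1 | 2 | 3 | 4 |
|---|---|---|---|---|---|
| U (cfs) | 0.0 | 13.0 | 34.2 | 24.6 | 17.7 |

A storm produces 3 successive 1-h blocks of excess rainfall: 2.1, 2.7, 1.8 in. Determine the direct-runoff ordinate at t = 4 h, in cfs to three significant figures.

By discrete convolution, Q_j = Σ (P_i / 1 in) · U_{j−i}.
At t = 4 h (j=4): Q = (2.1/1)·17.7 + (2.7/1)·24.6 + (1.8/1)·34.2 = 165 cfs.

Q ≈ 165 cfs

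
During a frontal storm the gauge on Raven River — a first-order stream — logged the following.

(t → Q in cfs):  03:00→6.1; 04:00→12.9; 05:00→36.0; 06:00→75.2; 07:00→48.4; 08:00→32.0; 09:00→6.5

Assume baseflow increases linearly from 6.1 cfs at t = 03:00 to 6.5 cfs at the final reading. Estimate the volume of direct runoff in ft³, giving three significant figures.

V ≈ 6.23 × 10^5 ft³

Direct-runoff ordinates (Q − Q_b): 0.00, 6.73, 29.77, 68.90, 42.03, 25.57, 0.00 cfs.
ΣQ_DR = 173.0 cfs.
With Δt = 1 h = 3600 s, V = ΣQ_DR · Δt = 173.0 × 3600 = 6.23 × 10^5 ft³.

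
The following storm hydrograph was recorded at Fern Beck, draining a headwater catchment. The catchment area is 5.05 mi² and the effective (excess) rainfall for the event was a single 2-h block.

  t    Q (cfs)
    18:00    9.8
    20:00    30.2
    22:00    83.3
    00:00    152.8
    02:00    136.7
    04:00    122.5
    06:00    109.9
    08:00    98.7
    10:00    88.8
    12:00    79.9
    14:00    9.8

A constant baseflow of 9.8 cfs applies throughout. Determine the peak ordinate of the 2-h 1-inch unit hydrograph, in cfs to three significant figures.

Direct runoff: 0.0, 20.4, 73.5, 143.0, 126.9, 112.7, 100.1, 88.9, 79.0, 70.1, 0.0 cfs; ΣQ_DR = 814.6 cfs, peak = 143.0 cfs.
Runoff depth d = ΣQ_DR·Δt / A = 814.6 × 7200 / (5.05 mi²) = 0.4999 in.
The 1-inch UH is the DRH scaled by (1 in)/d, so U_p = 143.0 × 1/0.4999 = 286 cfs.

U_p ≈ 286 cfs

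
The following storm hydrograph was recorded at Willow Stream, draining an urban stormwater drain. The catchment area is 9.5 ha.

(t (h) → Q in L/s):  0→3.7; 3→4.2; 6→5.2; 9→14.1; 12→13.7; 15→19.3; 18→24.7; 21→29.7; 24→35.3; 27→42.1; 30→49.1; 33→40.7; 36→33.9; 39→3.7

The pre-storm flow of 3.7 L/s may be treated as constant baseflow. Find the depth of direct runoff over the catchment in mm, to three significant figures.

d ≈ 30.4 mm

Direct runoff: 0.0, 0.5, 1.5, 10.4, 10.0, 15.6, 21.0, 26.0, 31.6, 38.4, 45.4, 37.0, 30.2, 0.0 L/s; ΣQ_DR = 267.6 L/s.
V = ΣQ_DR · Δt = 267.6 × 10800 s = 2.890 × 10^6 L.
Over A = 9.5 ha, depth = V / A = 30.4 mm.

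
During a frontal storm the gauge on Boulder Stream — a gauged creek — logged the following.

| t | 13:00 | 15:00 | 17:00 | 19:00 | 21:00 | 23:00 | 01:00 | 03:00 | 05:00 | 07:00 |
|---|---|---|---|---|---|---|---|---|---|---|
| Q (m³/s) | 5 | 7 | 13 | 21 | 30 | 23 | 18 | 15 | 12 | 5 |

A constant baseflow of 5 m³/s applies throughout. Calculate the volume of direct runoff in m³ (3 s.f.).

V ≈ 7.13 × 10^5 m³

Direct-runoff ordinates (Q − Q_b): 0.0, 2.0, 8.0, 16.0, 25.0, 18.0, 13.0, 10.0, 7.0, 0.0 m³/s.
ΣQ_DR = 99.00 m³/s.
With Δt = 2 h = 7200 s, V = ΣQ_DR · Δt = 99.00 × 7200 = 7.13 × 10^5 m³.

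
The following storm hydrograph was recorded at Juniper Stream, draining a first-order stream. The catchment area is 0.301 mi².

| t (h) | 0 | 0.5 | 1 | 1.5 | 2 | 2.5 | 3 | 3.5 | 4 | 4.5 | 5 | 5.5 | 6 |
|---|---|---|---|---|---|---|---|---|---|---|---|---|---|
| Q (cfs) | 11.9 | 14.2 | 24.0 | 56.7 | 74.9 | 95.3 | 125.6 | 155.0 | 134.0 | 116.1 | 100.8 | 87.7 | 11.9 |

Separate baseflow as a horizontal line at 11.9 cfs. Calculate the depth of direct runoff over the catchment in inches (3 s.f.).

Direct runoff: 0.0, 2.3, 12.1, 44.8, 63.0, 83.4, 113.7, 143.1, 122.1, 104.2, 88.9, 75.8, 0.0 cfs; ΣQ_DR = 853.4 cfs.
V = ΣQ_DR · Δt = 853.4 × 1800 s = 1.536 × 10^6 ft³.
Over A = 0.301 mi², depth = V / A = 2.20 in.

d ≈ 2.20 in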